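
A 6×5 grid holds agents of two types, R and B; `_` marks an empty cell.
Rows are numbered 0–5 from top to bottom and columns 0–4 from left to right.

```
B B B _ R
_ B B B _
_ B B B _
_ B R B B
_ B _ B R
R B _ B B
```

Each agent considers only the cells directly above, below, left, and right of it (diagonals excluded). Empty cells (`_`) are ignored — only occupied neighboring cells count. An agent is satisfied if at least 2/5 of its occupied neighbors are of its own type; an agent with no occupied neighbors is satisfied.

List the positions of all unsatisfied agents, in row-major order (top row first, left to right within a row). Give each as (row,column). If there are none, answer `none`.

(0,0)B 1/1 satisfied
(0,1)B 3/3 satisfied
(0,2)B 2/2 satisfied
(0,4)R 0/0 satisfied
(1,1)B 3/3 satisfied
(1,2)B 4/4 satisfied
(1,3)B 2/2 satisfied
(2,1)B 3/3 satisfied
(2,2)B 3/4 satisfied
(2,3)B 3/3 satisfied
(3,1)B 2/3 satisfied
(3,2)R 0/3 not
(3,3)B 3/4 satisfied
(3,4)B 1/2 satisfied
(4,1)B 2/2 satisfied
(4,3)B 2/3 satisfied
(4,4)R 0/3 not
(5,0)R 0/1 not
(5,1)B 1/2 satisfied
(5,3)B 2/2 satisfied
(5,4)B 1/2 satisfied

(3,2), (4,4), (5,0)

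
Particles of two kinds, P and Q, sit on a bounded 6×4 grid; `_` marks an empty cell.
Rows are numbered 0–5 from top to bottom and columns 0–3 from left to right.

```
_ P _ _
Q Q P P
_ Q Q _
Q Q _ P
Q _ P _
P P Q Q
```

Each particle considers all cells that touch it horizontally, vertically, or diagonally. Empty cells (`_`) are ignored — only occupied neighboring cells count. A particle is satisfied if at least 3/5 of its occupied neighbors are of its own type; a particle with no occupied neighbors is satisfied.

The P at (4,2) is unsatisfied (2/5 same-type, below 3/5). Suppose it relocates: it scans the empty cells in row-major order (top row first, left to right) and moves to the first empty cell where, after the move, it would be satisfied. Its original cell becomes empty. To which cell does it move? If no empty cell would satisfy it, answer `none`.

(0,2)

Vacating (4,2). Empty cells in order:
  (0,0): 1/3 same-type → still unsatisfied.
  (0,2): 3/4 same-type → satisfied — stop here.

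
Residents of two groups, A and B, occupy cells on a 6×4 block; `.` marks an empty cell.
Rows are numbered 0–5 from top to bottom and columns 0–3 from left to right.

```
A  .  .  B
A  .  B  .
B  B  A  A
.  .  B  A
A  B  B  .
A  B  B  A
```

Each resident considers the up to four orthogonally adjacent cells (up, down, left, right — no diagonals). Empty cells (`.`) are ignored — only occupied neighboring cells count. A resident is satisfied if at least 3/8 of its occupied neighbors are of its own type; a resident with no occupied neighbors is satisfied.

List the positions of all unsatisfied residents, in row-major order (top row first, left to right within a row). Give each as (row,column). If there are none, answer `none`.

(1,2), (2,2), (3,2), (5,3)

(0,0)A 1/1 ✓
(0,3)B 0/0 ✓
(1,0)A 1/2 ✓
(1,2)B 0/1 ✗
(2,0)B 1/2 ✓
(2,1)B 1/2 ✓
(2,2)A 1/4 ✗
(2,3)A 2/2 ✓
(3,2)B 1/3 ✗
(3,3)A 1/2 ✓
(4,0)A 1/2 ✓
(4,1)B 2/3 ✓
(4,2)B 3/3 ✓
(5,0)A 1/2 ✓
(5,1)B 2/3 ✓
(5,2)B 2/3 ✓
(5,3)A 0/1 ✗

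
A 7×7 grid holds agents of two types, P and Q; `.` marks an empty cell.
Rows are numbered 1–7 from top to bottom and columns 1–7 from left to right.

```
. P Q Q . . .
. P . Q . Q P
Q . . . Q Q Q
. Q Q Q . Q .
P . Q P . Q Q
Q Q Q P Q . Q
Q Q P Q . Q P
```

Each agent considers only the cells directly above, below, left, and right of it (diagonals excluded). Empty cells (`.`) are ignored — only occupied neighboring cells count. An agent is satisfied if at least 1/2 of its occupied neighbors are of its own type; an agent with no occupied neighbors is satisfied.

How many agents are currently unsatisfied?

9

Row 1: (1,2)P 1/2 ✓ · (1,3)Q 1/2 ✓ · (1,4)Q 2/2 ✓
Row 2: (2,2)P 1/1 ✓ · (2,4)Q 1/1 ✓ · (2,6)Q 1/2 ✓ · (2,7)P 0/2 ✗
Row 3: (3,1)Q 0/0 ✓ · (3,5)Q 1/1 ✓ · (3,6)Q 4/4 ✓ · (3,7)Q 1/2 ✓
Row 4: (4,2)Q 1/1 ✓ · (4,3)Q 3/3 ✓ · (4,4)Q 1/2 ✓ · (4,6)Q 2/2 ✓
Row 5: (5,1)P 0/1 ✗ · (5,3)Q 2/3 ✓ · (5,4)P 1/3 ✗ · (5,6)Q 2/2 ✓ · (5,7)Q 2/2 ✓
Row 6: (6,1)Q 2/3 ✓ · (6,2)Q 3/3 ✓ · (6,3)Q 2/4 ✓ · (6,4)P 1/4 ✗ · (6,5)Q 0/1 ✗ · (6,7)Q 1/2 ✓
Row 7: (7,1)Q 2/2 ✓ · (7,2)Q 2/3 ✓ · (7,3)P 0/3 ✗ · (7,4)Q 0/2 ✗ · (7,6)Q 0/1 ✗ · (7,7)P 0/2 ✗
Unsatisfied: (2,7), (5,1), (5,4), (6,4), (6,5), (7,3), (7,4), (7,6), (7,7) — 9 in total.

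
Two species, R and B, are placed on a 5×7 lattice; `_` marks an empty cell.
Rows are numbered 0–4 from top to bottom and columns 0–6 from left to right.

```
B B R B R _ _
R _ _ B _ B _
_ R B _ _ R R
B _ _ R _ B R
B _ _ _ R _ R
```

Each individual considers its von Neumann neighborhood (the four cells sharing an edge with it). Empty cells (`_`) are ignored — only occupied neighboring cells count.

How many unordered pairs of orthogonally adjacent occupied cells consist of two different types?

Scan each occupied cell's neighbors to the right and below so each pair is counted once.
From row 0: 4 unlike of 6 pairs (running 4/6).
From row 1: 1 unlike of 1 pairs (running 5/7).
From row 2: 2 unlike of 4 pairs (running 7/11).
From row 3: 1 unlike of 3 pairs (running 8/14).
Total adjacent occupied pairs: 14; unlike-type pairs: 8.

8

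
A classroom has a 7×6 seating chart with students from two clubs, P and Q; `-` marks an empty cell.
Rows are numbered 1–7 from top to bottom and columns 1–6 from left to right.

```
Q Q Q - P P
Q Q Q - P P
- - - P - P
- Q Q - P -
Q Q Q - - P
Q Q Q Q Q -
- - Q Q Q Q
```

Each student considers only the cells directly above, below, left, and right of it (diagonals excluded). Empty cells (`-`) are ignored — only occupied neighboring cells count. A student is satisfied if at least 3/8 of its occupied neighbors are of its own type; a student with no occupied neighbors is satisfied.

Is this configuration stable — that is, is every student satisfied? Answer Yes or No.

Row 1: (1,1)Q 2/2 ✓ · (1,2)Q 3/3 ✓ · (1,3)Q 2/2 ✓ · (1,5)P 2/2 ✓ · (1,6)P 2/2 ✓
Row 2: (2,1)Q 2/2 ✓ · (2,2)Q 3/3 ✓ · (2,3)Q 2/2 ✓ · (2,5)P 2/2 ✓ · (2,6)P 3/3 ✓
Row 3: (3,4)P 0/0 ✓ · (3,6)P 1/1 ✓
Row 4: (4,2)Q 2/2 ✓ · (4,3)Q 2/2 ✓ · (4,5)P 0/0 ✓
Row 5: (5,1)Q 2/2 ✓ · (5,2)Q 4/4 ✓ · (5,3)Q 3/3 ✓ · (5,6)P 0/0 ✓
Row 6: (6,1)Q 2/2 ✓ · (6,2)Q 3/3 ✓ · (6,3)Q 4/4 ✓ · (6,4)Q 3/3 ✓ · (6,5)Q 2/2 ✓
Row 7: (7,3)Q 2/2 ✓ · (7,4)Q 3/3 ✓ · (7,5)Q 3/3 ✓ · (7,6)Q 1/1 ✓
All meet the threshold, so the configuration is stable.

Yes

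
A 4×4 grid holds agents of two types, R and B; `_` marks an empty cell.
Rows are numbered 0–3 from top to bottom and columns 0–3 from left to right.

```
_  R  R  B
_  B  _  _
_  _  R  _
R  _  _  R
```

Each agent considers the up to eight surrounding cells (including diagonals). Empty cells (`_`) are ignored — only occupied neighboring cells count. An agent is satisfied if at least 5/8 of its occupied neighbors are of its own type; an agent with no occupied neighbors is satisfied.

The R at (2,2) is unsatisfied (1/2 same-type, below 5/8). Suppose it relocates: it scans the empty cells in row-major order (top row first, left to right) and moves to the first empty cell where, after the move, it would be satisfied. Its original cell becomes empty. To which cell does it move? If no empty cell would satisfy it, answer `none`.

(2,3)

Vacating (2,2). Empty cells in order:
  (0,0): 1/2 same-type → still unsatisfied.
  (1,0): 1/2 same-type → still unsatisfied.
  (1,2): 2/4 same-type → still unsatisfied.
  (1,3): 1/2 same-type → still unsatisfied.
  (2,0): 1/2 same-type → still unsatisfied.
  (2,1): 1/2 same-type → still unsatisfied.
  (2,3): 1/1 same-type → satisfied — stop here.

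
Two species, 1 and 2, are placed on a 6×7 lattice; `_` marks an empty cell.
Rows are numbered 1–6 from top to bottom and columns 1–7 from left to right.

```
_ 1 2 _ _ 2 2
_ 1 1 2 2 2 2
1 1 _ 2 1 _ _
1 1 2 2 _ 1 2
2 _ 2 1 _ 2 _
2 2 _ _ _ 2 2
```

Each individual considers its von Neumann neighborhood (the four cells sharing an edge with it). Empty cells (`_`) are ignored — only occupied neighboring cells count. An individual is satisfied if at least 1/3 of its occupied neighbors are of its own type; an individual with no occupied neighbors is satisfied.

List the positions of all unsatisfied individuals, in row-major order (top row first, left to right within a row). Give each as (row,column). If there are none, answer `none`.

(1,2)1 1/2 ✓
(1,3)2 0/2 ✗
(1,6)2 2/2 ✓
(1,7)2 2/2 ✓
(2,2)1 3/3 ✓
(2,3)1 1/3 ✓
(2,4)2 2/3 ✓
(2,5)2 2/3 ✓
(2,6)2 3/3 ✓
(2,7)2 2/2 ✓
(3,1)1 2/2 ✓
(3,2)1 3/3 ✓
(3,4)2 2/3 ✓
(3,5)1 0/2 ✗
(4,1)1 2/3 ✓
(4,2)1 2/3 ✓
(4,3)2 2/3 ✓
(4,4)2 2/3 ✓
(4,6)1 0/2 ✗
(4,7)2 0/1 ✗
(5,1)2 1/2 ✓
(5,3)2 1/2 ✓
(5,4)1 0/2 ✗
(5,6)2 1/2 ✓
(6,1)2 2/2 ✓
(6,2)2 1/1 ✓
(6,6)2 2/2 ✓
(6,7)2 1/1 ✓

(1,3), (3,5), (4,6), (4,7), (5,4)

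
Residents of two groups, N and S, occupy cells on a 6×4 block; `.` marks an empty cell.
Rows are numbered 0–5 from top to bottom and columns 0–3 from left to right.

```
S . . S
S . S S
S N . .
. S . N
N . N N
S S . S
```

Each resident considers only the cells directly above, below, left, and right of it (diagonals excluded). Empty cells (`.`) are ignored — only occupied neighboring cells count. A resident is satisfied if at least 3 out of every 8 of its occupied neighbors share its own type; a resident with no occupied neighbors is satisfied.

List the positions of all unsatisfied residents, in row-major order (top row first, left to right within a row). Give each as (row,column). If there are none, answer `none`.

(2,1), (3,1), (4,0), (5,3)

Row 0: (0,0)S 1/1 satisfied · (0,3)S 1/1 satisfied
Row 1: (1,0)S 2/2 satisfied · (1,2)S 1/1 satisfied · (1,3)S 2/2 satisfied
Row 2: (2,0)S 1/2 satisfied · (2,1)N 0/2 not
Row 3: (3,1)S 0/1 not · (3,3)N 1/1 satisfied
Row 4: (4,0)N 0/1 not · (4,2)N 1/1 satisfied · (4,3)N 2/3 satisfied
Row 5: (5,0)S 1/2 satisfied · (5,1)S 1/1 satisfied · (5,3)S 0/1 not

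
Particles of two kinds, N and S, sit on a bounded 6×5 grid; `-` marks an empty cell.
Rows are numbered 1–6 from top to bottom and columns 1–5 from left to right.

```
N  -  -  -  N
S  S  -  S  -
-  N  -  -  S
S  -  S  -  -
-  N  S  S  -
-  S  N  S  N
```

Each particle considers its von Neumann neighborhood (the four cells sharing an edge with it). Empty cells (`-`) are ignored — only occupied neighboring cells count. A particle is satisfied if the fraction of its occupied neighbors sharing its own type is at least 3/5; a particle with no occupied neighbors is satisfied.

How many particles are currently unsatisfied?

(1,1)N 0/1 not
(1,5)N 0/0 satisfied
(2,1)S 1/2 not
(2,2)S 1/2 not
(2,4)S 0/0 satisfied
(3,2)N 0/1 not
(3,5)S 0/0 satisfied
(4,1)S 0/0 satisfied
(4,3)S 1/1 satisfied
(5,2)N 0/2 not
(5,3)S 2/4 not
(5,4)S 2/2 satisfied
(6,2)S 0/2 not
(6,3)N 0/3 not
(6,4)S 1/3 not
(6,5)N 0/1 not
Unsatisfied: (1,1), (2,1), (2,2), (3,2), (5,2), (5,3), (6,2), (6,3), (6,4), (6,5) — 10 in total.

10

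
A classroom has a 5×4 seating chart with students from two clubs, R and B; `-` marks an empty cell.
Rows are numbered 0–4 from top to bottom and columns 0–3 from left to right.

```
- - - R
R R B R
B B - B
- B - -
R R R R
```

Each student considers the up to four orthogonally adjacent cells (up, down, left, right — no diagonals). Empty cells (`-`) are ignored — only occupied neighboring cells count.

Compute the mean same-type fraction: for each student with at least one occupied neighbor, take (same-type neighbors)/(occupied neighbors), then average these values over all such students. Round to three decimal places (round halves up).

Row 0: (0,3)R 1/1
Row 1: (1,0)R 1/2 · (1,1)R 1/3 · (1,2)B 0/2 · (1,3)R 1/3
Row 2: (2,0)B 1/2 · (2,1)B 2/3 · (2,3)B 0/1
Row 3: (3,1)B 1/2
Row 4: (4,0)R 1/1 · (4,1)R 2/3 · (4,2)R 2/2 · (4,3)R 1/1
Sum over 13 students: 1/1 + 1/2 + 1/3 + 0/2 + 1/3 + 1/2 + 2/3 + 0/1 + 1/2 + 1/1 + 2/3 + 2/2 + 1/1 = 15/2; mean = 15/2 ÷ 13 = 15/26 = 0.576923… → 0.577.

0.577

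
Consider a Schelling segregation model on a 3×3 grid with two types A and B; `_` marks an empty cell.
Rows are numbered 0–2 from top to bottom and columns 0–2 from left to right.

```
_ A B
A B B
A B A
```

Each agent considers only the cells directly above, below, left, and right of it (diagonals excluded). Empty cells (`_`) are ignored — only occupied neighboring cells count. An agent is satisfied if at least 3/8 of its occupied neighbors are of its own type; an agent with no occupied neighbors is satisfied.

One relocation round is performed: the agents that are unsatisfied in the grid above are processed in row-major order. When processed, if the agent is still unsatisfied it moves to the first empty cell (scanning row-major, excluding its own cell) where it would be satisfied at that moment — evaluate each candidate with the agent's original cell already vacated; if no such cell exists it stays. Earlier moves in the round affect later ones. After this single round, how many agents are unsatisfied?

0

Initially unsatisfied (in order): (0,1), (2,1), (2,2).
  (0,1) → (0,0).
  (2,1) → (0,1).
  (2,2) → (2,1).
Resulting grid:
A B B
A B B
A A _
All satisfied now.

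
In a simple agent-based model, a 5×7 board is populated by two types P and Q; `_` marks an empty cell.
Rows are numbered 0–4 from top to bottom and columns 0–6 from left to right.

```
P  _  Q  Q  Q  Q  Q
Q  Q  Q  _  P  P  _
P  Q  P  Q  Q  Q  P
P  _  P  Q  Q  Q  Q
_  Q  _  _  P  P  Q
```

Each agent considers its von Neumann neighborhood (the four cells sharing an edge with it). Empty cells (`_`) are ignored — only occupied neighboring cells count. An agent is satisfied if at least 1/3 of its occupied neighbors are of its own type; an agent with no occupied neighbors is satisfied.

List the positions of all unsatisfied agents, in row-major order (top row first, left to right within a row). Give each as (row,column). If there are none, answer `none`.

(0,0), (2,2), (2,6)

Row 0: (0,0)P 0/1 ✗ · (0,2)Q 2/2 ✓ · (0,3)Q 2/2 ✓ · (0,4)Q 2/3 ✓ · (0,5)Q 2/3 ✓ · (0,6)Q 1/1 ✓
Row 1: (1,0)Q 1/3 ✓ · (1,1)Q 3/3 ✓ · (1,2)Q 2/3 ✓ · (1,4)P 1/3 ✓ · (1,5)P 1/3 ✓
Row 2: (2,0)P 1/3 ✓ · (2,1)Q 1/3 ✓ · (2,2)P 1/4 ✗ · (2,3)Q 2/3 ✓ · (2,4)Q 3/4 ✓ · (2,5)Q 2/4 ✓ · (2,6)P 0/2 ✗
Row 3: (3,0)P 1/1 ✓ · (3,2)P 1/2 ✓ · (3,3)Q 2/3 ✓ · (3,4)Q 3/4 ✓ · (3,5)Q 3/4 ✓ · (3,6)Q 2/3 ✓
Row 4: (4,1)Q 0/0 ✓ · (4,4)P 1/2 ✓ · (4,5)P 1/3 ✓ · (4,6)Q 1/2 ✓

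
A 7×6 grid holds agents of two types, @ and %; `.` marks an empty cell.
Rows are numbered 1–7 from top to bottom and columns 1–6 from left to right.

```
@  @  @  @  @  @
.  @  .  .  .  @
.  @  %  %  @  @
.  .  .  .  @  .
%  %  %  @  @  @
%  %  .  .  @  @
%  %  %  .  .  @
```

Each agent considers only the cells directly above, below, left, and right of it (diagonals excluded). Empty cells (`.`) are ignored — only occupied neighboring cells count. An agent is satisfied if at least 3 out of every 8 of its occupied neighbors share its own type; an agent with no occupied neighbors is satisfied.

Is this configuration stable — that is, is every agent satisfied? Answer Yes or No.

Row 1: (1,1)@ 1/1 ✓ · (1,2)@ 3/3 ✓ · (1,3)@ 2/2 ✓ · (1,4)@ 2/2 ✓ · (1,5)@ 2/2 ✓ · (1,6)@ 2/2 ✓
Row 2: (2,2)@ 2/2 ✓ · (2,6)@ 2/2 ✓
Row 3: (3,2)@ 1/2 ✓ · (3,3)% 1/2 ✓ · (3,4)% 1/2 ✓ · (3,5)@ 2/3 ✓ · (3,6)@ 2/2 ✓
Row 4: (4,5)@ 2/2 ✓
Row 5: (5,1)% 2/2 ✓ · (5,2)% 3/3 ✓ · (5,3)% 1/2 ✓ · (5,4)@ 1/2 ✓ · (5,5)@ 4/4 ✓ · (5,6)@ 2/2 ✓
Row 6: (6,1)% 3/3 ✓ · (6,2)% 3/3 ✓ · (6,5)@ 2/2 ✓ · (6,6)@ 3/3 ✓
Row 7: (7,1)% 2/2 ✓ · (7,2)% 3/3 ✓ · (7,3)% 1/1 ✓ · (7,6)@ 1/1 ✓
All meet the threshold, so the configuration is stable.

Yes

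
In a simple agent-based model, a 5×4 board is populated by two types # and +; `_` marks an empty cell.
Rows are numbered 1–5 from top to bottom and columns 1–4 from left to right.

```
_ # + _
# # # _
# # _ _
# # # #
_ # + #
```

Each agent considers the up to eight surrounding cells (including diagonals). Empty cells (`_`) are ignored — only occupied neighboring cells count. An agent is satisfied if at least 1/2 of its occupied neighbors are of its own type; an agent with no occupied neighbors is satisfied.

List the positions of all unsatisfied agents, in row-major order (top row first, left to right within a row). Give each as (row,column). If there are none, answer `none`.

(1,3), (5,3)

Row 1: (1,2)# 3/4 ok · (1,3)+ 0/3 unhappy
Row 2: (2,1)# 4/4 ok · (2,2)# 5/6 ok · (2,3)# 3/4 ok
Row 3: (3,1)# 5/5 ok · (3,2)# 7/7 ok
Row 4: (4,1)# 4/4 ok · (4,2)# 5/6 ok · (4,3)# 5/6 ok · (4,4)# 2/3 ok
Row 5: (5,2)# 3/4 ok · (5,3)+ 0/5 unhappy · (5,4)# 2/3 ok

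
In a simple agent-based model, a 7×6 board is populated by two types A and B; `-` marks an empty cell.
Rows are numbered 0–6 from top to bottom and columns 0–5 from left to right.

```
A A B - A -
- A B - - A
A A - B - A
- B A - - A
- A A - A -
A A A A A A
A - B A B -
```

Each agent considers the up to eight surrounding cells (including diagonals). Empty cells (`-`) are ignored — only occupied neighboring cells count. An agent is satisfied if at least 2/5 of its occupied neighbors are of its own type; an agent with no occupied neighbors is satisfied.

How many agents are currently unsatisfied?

4

Row 0: (0,0)A 2/2 ✓ · (0,1)A 2/4 ✓ · (0,2)B 1/3 ✗ · (0,4)A 1/1 ✓
Row 1: (1,1)A 4/6 ✓ · (1,2)B 2/5 ✓ · (1,5)A 2/2 ✓
Row 2: (2,0)A 2/3 ✓ · (2,1)A 3/5 ✓ · (2,3)B 1/2 ✓ · (2,5)A 2/2 ✓
Row 3: (3,1)B 0/5 ✗ · (3,2)A 3/5 ✓ · (3,5)A 2/2 ✓
Row 4: (4,1)A 5/6 ✓ · (4,2)A 5/6 ✓ · (4,4)A 4/4 ✓
Row 5: (5,0)A 3/3 ✓ · (5,1)A 5/6 ✓ · (5,2)A 5/6 ✓ · (5,3)A 5/7 ✓ · (5,4)A 4/5 ✓ · (5,5)A 2/3 ✓
Row 6: (6,0)A 2/2 ✓ · (6,2)B 0/4 ✗ · (6,3)A 3/5 ✓ · (6,4)B 0/4 ✗
Unsatisfied: (0,2), (3,1), (6,2), (6,4) — 4 in total.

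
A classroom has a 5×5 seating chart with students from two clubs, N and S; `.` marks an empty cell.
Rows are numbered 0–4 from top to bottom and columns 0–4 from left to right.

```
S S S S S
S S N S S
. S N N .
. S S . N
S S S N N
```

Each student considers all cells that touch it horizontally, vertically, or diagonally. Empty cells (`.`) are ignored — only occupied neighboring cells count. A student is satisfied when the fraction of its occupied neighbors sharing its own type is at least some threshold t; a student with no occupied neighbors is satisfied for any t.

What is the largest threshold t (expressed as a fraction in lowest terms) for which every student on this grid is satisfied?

1/4

Row 0: (0,0)S 3/3 · (0,1)S 4/5 · (0,2)S 4/5 · (0,3)S 4/5 · (0,4)S 3/3
Row 1: (1,0)S 4/4 · (1,1)S 5/7 · (1,2)N 2/8 · (1,3)S 4/7 · (1,4)S 3/4
Row 2: (2,1)S 4/6 · (2,2)N 2/7 · (2,3)N 3/6
Row 3: (3,1)S 5/6 · (3,2)S 4/7 · (3,4)N 3/3
Row 4: (4,0)S 2/2 · (4,1)S 4/4 · (4,2)S 3/4 · (4,3)N 2/4 · (4,4)N 2/2
The smallest same-type fraction is 2/8 at (1,2), which reduces to 1/4. Any threshold above that leaves this student unsatisfied.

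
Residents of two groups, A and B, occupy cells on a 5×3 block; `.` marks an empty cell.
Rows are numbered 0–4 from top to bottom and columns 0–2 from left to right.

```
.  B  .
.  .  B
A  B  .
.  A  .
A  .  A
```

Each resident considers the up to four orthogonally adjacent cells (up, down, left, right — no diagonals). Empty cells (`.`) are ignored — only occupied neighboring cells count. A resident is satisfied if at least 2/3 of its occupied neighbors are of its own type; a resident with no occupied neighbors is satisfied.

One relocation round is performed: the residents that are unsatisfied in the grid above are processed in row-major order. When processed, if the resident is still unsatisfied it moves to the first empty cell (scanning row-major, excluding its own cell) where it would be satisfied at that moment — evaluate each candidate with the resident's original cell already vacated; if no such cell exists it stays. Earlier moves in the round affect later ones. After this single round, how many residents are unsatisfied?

Initially unsatisfied (in order): (2,0), (2,1), (3,1).
  (2,0) → (1,0).
  (2,1) → (0,2).
  (3,1): now satisfied by earlier moves; stays.
Resulting grid:
. B B
A . B
. . .
. A .
A . A
All satisfied now.

0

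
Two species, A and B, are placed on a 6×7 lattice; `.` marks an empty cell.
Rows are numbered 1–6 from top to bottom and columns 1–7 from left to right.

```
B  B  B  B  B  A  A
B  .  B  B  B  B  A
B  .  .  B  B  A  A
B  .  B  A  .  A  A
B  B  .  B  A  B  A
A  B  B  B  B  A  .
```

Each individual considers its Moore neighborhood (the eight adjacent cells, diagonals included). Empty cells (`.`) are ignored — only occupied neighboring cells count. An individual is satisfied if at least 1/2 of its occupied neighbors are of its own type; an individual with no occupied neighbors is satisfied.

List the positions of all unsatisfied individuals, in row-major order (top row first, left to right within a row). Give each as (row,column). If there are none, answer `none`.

(1,1)B 2/2 ok
(1,2)B 4/4 ok
(1,3)B 4/4 ok
(1,4)B 5/5 ok
(1,5)B 4/5 ok
(1,6)A 2/5 unhappy
(1,7)A 2/3 ok
(2,1)B 3/3 ok
(2,3)B 5/5 ok
(2,4)B 7/7 ok
(2,5)B 6/8 ok
(2,6)B 3/8 unhappy
(2,7)A 4/5 ok
(3,1)B 2/2 ok
(3,4)B 5/6 ok
(3,5)B 4/7 ok
(3,6)A 4/7 ok
(3,7)A 4/5 ok
(4,1)B 3/3 ok
(4,3)B 3/4 ok
(4,4)A 1/5 unhappy
(4,6)A 5/7 ok
(4,7)A 4/5 ok
(5,1)B 3/4 ok
(5,2)B 5/6 ok
(5,4)B 4/6 ok
(5,5)A 3/7 unhappy
(5,6)B 1/6 unhappy
(5,7)A 3/4 ok
(6,1)A 0/3 unhappy
(6,2)B 3/4 ok
(6,3)B 4/4 ok
(6,4)B 3/4 ok
(6,5)B 3/5 ok
(6,6)A 2/4 ok

(1,6), (2,6), (4,4), (5,5), (5,6), (6,1)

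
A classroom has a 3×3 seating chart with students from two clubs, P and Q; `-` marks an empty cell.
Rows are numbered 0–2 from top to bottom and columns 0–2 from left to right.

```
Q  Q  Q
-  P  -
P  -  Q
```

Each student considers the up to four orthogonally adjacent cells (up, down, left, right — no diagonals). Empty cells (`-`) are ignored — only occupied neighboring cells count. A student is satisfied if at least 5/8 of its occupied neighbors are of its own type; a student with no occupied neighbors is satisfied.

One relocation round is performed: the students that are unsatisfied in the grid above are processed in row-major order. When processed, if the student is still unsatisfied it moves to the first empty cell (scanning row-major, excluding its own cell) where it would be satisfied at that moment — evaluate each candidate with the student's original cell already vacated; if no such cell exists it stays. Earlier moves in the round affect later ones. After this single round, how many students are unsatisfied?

1

Initially unsatisfied (in order): (1,1).
  (1,1): no empty cell satisfies it; stays.
Resulting grid:
Q Q Q
- P -
P - Q
Unsatisfied now: (1,1).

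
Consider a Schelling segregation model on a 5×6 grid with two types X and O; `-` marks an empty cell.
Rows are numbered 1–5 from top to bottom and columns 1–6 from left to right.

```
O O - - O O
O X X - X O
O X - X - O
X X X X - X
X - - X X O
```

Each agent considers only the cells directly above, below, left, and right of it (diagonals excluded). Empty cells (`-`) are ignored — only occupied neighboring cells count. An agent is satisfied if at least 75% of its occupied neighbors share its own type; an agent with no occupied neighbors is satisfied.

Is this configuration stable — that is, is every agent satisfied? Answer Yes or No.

(1,1)O 2/2 ok
(1,2)O 1/2 unhappy
(1,5)O 1/2 unhappy
(1,6)O 2/2 ok
(2,1)O 2/3 unhappy
(2,2)X 2/4 unhappy
(2,3)X 1/1 ok
(2,5)X 0/2 unhappy
(2,6)O 2/3 unhappy
(3,1)O 1/3 unhappy
(3,2)X 2/3 unhappy
(3,4)X 1/1 ok
(3,6)O 1/2 unhappy
(4,1)X 2/3 unhappy
(4,2)X 3/3 ok
(4,3)X 2/2 ok
(4,4)X 3/3 ok
(4,6)X 0/2 unhappy
(5,1)X 1/1 ok
(5,4)X 2/2 ok
(5,5)X 1/2 unhappy
(5,6)O 0/2 unhappy
For instance (1,2) has only 1/2 same-type neighbors, below 3/4.

No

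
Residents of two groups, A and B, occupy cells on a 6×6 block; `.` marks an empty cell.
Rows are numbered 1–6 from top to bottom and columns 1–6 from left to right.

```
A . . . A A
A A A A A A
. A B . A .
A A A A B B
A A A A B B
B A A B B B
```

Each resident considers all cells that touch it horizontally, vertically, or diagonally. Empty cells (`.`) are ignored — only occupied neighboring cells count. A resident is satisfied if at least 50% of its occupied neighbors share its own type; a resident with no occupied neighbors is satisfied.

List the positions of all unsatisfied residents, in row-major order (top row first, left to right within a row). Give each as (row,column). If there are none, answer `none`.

Row 1: (1,1)A 2/2 satisfied · (1,5)A 4/4 satisfied · (1,6)A 3/3 satisfied
Row 2: (2,1)A 3/3 satisfied · (2,2)A 4/5 satisfied · (2,3)A 3/4 satisfied · (2,4)A 4/5 satisfied · (2,5)A 5/5 satisfied · (2,6)A 4/4 satisfied
Row 3: (3,2)A 6/7 satisfied · (3,3)B 0/7 not · (3,5)A 4/6 satisfied
Row 4: (4,1)A 4/4 satisfied · (4,2)A 6/7 satisfied · (4,3)A 6/7 satisfied · (4,4)A 4/7 satisfied · (4,5)B 3/6 satisfied · (4,6)B 3/4 satisfied
Row 5: (5,1)A 4/5 satisfied · (5,2)A 7/8 satisfied · (5,3)A 7/8 satisfied · (5,4)A 4/8 satisfied · (5,5)B 6/8 satisfied · (5,6)B 5/5 satisfied
Row 6: (6,1)B 0/3 not · (6,2)A 4/5 satisfied · (6,3)A 4/5 satisfied · (6,4)B 2/5 not · (6,5)B 4/5 satisfied · (6,6)B 3/3 satisfied

(3,3), (6,1), (6,4)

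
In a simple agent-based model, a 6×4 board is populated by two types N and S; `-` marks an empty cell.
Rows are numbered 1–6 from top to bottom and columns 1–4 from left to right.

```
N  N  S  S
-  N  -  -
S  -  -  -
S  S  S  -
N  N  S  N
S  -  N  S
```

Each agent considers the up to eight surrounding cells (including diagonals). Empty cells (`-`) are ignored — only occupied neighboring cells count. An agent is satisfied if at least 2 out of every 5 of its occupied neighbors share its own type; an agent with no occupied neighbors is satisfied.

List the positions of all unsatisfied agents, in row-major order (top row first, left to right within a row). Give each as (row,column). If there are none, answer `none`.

Row 1: (1,1)N 2/2 satisfied · (1,2)N 2/3 satisfied · (1,3)S 1/3 not · (1,4)S 1/1 satisfied
Row 2: (2,2)N 2/4 satisfied
Row 3: (3,1)S 2/3 satisfied
Row 4: (4,1)S 2/4 satisfied · (4,2)S 4/6 satisfied · (4,3)S 2/4 satisfied
Row 5: (5,1)N 1/4 not · (5,2)N 2/7 not · (5,3)S 3/6 satisfied · (5,4)N 1/4 not
Row 6: (6,1)S 0/2 not · (6,3)N 2/4 satisfied · (6,4)S 1/3 not

(1,3), (5,1), (5,2), (5,4), (6,1), (6,4)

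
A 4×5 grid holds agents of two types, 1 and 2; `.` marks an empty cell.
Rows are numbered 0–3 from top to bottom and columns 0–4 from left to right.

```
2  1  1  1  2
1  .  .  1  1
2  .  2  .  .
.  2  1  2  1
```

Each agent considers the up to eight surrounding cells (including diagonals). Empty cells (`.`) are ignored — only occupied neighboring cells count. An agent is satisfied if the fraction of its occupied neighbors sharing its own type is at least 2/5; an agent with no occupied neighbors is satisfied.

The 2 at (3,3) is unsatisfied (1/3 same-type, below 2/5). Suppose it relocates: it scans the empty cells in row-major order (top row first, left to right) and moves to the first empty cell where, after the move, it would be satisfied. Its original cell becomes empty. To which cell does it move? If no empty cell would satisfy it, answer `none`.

(1,1)

Vacating (3,3). Empty cells in order:
  (1,1): 3/6 same-type → satisfied — stop here.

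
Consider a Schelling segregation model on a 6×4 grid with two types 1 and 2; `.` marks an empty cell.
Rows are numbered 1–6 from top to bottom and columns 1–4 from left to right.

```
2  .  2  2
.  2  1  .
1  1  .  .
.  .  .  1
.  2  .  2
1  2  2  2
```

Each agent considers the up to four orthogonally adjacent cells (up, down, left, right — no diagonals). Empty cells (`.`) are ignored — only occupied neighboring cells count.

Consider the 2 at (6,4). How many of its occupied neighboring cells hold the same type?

2

Occupied neighbors of (6,4): (5,4)=2, (6,3)=2.
Same type (2): 2 of 2.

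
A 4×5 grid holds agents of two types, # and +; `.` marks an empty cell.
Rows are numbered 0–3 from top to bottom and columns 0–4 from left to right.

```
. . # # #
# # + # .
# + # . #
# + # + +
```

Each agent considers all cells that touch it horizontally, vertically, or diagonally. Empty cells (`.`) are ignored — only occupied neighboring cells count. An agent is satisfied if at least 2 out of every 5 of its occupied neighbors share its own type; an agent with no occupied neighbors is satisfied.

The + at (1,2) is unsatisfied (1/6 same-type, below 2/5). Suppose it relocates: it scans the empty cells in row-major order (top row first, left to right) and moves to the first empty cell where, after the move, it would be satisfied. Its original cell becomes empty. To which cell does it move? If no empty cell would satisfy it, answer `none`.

none

Vacating (1,2). Empty cells in order:
  (0,0): 0/2 same-type → still unsatisfied.
  (0,1): 0/3 same-type → still unsatisfied.
  (1,4): 0/4 same-type → still unsatisfied.
  (2,3): 2/6 same-type → still unsatisfied.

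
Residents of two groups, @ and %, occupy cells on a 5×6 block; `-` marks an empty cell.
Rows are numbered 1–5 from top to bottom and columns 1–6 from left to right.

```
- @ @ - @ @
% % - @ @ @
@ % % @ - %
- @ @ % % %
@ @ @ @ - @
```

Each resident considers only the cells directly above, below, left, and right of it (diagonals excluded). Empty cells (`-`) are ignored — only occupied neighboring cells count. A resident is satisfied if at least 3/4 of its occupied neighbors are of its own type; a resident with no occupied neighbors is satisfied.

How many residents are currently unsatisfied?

Row 1: (1,2)@ 1/2 unhappy · (1,3)@ 1/1 ok · (1,5)@ 2/2 ok · (1,6)@ 2/2 ok
Row 2: (2,1)% 1/2 unhappy · (2,2)% 2/3 unhappy · (2,4)@ 2/2 ok · (2,5)@ 3/3 ok · (2,6)@ 2/3 unhappy
Row 3: (3,1)@ 0/2 unhappy · (3,2)% 2/4 unhappy · (3,3)% 1/3 unhappy · (3,4)@ 1/3 unhappy · (3,6)% 1/2 unhappy
Row 4: (4,2)@ 2/3 unhappy · (4,3)@ 2/4 unhappy · (4,4)% 1/4 unhappy · (4,5)% 2/2 ok · (4,6)% 2/3 unhappy
Row 5: (5,1)@ 1/1 ok · (5,2)@ 3/3 ok · (5,3)@ 3/3 ok · (5,4)@ 1/2 unhappy · (5,6)@ 0/1 unhappy
Unsatisfied: (1,2), (2,1), (2,2), (2,6), (3,1), (3,2), (3,3), (3,4), (3,6), (4,2), (4,3), (4,4), (4,6), (5,4), (5,6) — 15 in total.

15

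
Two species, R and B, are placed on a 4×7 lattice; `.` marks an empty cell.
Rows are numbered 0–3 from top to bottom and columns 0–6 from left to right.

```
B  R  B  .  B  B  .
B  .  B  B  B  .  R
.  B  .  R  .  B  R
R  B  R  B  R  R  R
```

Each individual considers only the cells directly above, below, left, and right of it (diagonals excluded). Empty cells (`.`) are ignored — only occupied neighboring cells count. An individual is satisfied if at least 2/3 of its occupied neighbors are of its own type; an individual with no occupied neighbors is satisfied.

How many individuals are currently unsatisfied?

(0,0)B 1/2 ✗
(0,1)R 0/2 ✗
(0,2)B 1/2 ✗
(0,4)B 2/2 ✓
(0,5)B 1/1 ✓
(1,0)B 1/1 ✓
(1,2)B 2/2 ✓
(1,3)B 2/3 ✓
(1,4)B 2/2 ✓
(1,6)R 1/1 ✓
(2,1)B 1/1 ✓
(2,3)R 0/2 ✗
(2,5)B 0/2 ✗
(2,6)R 2/3 ✓
(3,0)R 0/1 ✗
(3,1)B 1/3 ✗
(3,2)R 0/2 ✗
(3,3)B 0/3 ✗
(3,4)R 1/2 ✗
(3,5)R 2/3 ✓
(3,6)R 2/2 ✓
Unsatisfied: (0,0), (0,1), (0,2), (2,3), (2,5), (3,0), (3,1), (3,2), (3,3), (3,4) — 10 in total.

10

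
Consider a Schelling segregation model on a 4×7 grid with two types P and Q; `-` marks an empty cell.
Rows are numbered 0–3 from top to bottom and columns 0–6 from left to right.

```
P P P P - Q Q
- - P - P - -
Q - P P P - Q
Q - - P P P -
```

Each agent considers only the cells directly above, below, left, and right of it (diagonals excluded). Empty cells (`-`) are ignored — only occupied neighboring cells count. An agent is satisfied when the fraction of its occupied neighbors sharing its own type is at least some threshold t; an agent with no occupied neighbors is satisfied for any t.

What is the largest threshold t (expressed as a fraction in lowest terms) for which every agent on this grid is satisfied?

1/1

Row 0: (0,0)P 1/1 · (0,1)P 2/2 · (0,2)P 3/3 · (0,3)P 1/1 · (0,5)Q 1/1 · (0,6)Q 1/1
Row 1: (1,2)P 2/2 · (1,4)P 1/1
Row 2: (2,0)Q 1/1 · (2,2)P 2/2 · (2,3)P 3/3 · (2,4)P 3/3 · (2,6)Q — no occupied neighbors
Row 3: (3,0)Q 1/1 · (3,3)P 2/2 · (3,4)P 3/3 · (3,5)P 1/1
The smallest same-type fraction is 1/1 at (0,0), which reduces to 1/1. Any threshold above that leaves this agent unsatisfied.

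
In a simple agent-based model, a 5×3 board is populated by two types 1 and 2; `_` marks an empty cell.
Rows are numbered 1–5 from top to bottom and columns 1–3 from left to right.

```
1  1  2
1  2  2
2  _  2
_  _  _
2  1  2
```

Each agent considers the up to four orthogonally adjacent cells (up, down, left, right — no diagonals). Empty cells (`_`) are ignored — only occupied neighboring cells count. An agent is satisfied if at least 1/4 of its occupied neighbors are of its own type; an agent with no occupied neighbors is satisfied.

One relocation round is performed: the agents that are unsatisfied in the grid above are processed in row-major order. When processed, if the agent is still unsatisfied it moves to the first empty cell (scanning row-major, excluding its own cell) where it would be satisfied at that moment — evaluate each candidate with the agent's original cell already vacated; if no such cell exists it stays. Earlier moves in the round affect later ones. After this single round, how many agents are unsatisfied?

0

Initially unsatisfied (in order): (3,1), (5,1), (5,2), (5,3).
  (3,1) → (3,2).
  (5,1) → (3,1).
  (5,2) → (5,1).
  (5,3): now satisfied by earlier moves; stays.
Resulting grid:
1 1 2
1 2 2
2 2 2
_ _ _
1 _ 2
All satisfied now.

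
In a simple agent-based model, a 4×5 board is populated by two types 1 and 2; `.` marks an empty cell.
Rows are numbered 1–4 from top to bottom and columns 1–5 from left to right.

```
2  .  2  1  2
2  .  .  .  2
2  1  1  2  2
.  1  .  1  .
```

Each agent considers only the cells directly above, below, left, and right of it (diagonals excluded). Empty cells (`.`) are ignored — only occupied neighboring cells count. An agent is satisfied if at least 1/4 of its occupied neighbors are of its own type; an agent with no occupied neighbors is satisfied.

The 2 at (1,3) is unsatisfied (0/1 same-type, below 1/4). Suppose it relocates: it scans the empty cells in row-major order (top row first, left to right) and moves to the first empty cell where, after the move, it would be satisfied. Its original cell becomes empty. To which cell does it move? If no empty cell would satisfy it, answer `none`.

(1,2)

Vacating (1,3). Empty cells in order:
  (1,2): 1/1 same-type → satisfied — stop here.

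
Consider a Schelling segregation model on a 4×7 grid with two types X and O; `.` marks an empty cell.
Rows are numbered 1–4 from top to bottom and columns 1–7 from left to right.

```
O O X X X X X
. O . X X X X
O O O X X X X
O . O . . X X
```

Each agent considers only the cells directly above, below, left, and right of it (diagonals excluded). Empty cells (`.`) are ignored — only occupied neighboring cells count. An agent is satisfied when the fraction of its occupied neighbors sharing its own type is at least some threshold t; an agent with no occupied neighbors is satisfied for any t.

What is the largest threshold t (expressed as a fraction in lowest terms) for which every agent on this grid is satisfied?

Row 1: (1,1)O 1/1 · (1,2)O 2/3 · (1,3)X 1/2 · (1,4)X 3/3 · (1,5)X 3/3 · (1,6)X 3/3 · (1,7)X 2/2
Row 2: (2,2)O 2/2 · (2,4)X 3/3 · (2,5)X 4/4 · (2,6)X 4/4 · (2,7)X 3/3
Row 3: (3,1)O 2/2 · (3,2)O 3/3 · (3,3)O 2/3 · (3,4)X 2/3 · (3,5)X 3/3 · (3,6)X 4/4 · (3,7)X 3/3
Row 4: (4,1)O 1/1 · (4,3)O 1/1 · (4,6)X 2/2 · (4,7)X 2/2
The smallest same-type fraction is 1/2 at (1,3), which reduces to 1/2. Any threshold above that leaves this agent unsatisfied.

1/2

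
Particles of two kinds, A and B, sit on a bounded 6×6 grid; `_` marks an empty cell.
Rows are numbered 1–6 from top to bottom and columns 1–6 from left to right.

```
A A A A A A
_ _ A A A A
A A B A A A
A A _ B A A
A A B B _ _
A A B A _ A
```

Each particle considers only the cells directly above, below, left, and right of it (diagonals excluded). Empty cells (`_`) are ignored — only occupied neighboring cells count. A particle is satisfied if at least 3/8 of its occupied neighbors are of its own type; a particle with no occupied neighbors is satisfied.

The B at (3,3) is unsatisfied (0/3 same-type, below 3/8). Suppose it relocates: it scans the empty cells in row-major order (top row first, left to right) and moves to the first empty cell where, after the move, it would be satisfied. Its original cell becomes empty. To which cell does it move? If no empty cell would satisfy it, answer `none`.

Vacating (3,3). Empty cells in order:
  (2,1): 0/2 same-type → still unsatisfied.
  (2,2): 0/3 same-type → still unsatisfied.
  (4,3): 2/3 same-type → satisfied — stop here.

(4,3)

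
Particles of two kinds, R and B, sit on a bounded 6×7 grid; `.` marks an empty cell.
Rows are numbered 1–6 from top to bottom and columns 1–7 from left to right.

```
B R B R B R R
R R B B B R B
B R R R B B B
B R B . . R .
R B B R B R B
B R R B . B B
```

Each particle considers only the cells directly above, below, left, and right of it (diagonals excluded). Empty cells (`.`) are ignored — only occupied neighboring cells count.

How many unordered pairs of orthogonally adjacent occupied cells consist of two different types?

35

Scan each occupied cell's neighbors to the right and below so each pair is counted once.
From row 1: 8 unlike of 13 pairs (running 8/13).
From row 2: 7 unlike of 13 pairs (running 15/26).
From row 3: 4 unlike of 10 pairs (running 19/36).
From row 4: 4 unlike of 6 pairs (running 23/42).
From row 5: 10 unlike of 12 pairs (running 33/54).
From row 6: 2 unlike of 4 pairs (running 35/58).
Total adjacent occupied pairs: 58; unlike-type pairs: 35.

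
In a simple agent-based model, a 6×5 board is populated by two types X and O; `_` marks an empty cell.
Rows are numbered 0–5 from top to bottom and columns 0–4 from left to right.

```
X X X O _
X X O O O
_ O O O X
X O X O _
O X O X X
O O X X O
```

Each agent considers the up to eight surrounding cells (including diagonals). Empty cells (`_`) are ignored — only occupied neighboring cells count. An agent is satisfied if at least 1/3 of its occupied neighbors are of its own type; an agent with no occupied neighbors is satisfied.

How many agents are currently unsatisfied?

(0,0)X 3/3 satisfied
(0,1)X 4/5 satisfied
(0,2)X 2/5 satisfied
(0,3)O 3/4 satisfied
(1,0)X 3/4 satisfied
(1,1)X 4/7 satisfied
(1,2)O 5/8 satisfied
(1,3)O 5/7 satisfied
(1,4)O 3/4 satisfied
(2,1)O 3/7 satisfied
(2,2)O 6/8 satisfied
(2,3)O 5/7 satisfied
(2,4)X 0/4 not
(3,0)X 1/4 not
(3,1)O 4/7 satisfied
(3,2)X 2/8 not
(3,3)O 3/7 satisfied
(4,0)O 3/5 satisfied
(4,1)X 3/8 satisfied
(4,2)O 3/8 satisfied
(4,3)X 4/7 satisfied
(4,4)X 2/4 satisfied
(5,0)O 2/3 satisfied
(5,1)O 3/5 satisfied
(5,2)X 3/5 satisfied
(5,3)X 3/5 satisfied
(5,4)O 0/3 not
Unsatisfied: (2,4), (3,0), (3,2), (5,4) — 4 in total.

4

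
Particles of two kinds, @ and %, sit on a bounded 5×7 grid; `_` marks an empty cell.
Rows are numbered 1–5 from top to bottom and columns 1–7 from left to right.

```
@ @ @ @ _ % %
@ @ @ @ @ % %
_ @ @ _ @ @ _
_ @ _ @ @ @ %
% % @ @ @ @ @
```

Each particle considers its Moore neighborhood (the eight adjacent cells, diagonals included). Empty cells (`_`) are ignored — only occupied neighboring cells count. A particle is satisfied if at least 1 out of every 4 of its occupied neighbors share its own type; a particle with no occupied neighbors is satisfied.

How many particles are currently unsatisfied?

1

(1,1)@ 3/3 satisfied
(1,2)@ 5/5 satisfied
(1,3)@ 5/5 satisfied
(1,4)@ 4/4 satisfied
(1,6)% 3/4 satisfied
(1,7)% 3/3 satisfied
(2,1)@ 4/4 satisfied
(2,2)@ 7/7 satisfied
(2,3)@ 7/7 satisfied
(2,4)@ 6/6 satisfied
(2,5)@ 4/6 satisfied
(2,6)% 3/6 satisfied
(2,7)% 3/4 satisfied
(3,2)@ 5/5 satisfied
(3,3)@ 6/6 satisfied
(3,5)@ 6/7 satisfied
(3,6)@ 4/7 satisfied
(4,2)@ 3/5 satisfied
(4,4)@ 6/6 satisfied
(4,5)@ 7/7 satisfied
(4,6)@ 6/7 satisfied
(4,7)% 0/4 not
(5,1)% 1/2 satisfied
(5,2)% 1/3 satisfied
(5,3)@ 3/4 satisfied
(5,4)@ 4/4 satisfied
(5,5)@ 5/5 satisfied
(5,6)@ 4/5 satisfied
(5,7)@ 2/3 satisfied
Unsatisfied: (4,7) — 1 in total.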